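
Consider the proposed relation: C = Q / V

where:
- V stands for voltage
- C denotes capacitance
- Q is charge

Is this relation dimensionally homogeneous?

Yes

V (voltage) has dimensions [I^-1 L^2 M T^-3].
C (capacitance) has dimensions [I^2 L^-2 M^-1 T^4].
Q (charge) has dimensions [I T].

Left side: [I^2 L^-2 M^-1 T^4]
Right side: [I^2 L^-2 M^-1 T^4]

Both sides have the same dimensions, so the equation is dimensionally consistent.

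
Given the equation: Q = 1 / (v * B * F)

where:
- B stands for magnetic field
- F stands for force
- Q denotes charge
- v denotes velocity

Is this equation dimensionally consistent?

No

B (magnetic field) has dimensions [I^-1 M T^-2].
F (force) has dimensions [L M T^-2].
Q (charge) has dimensions [I T].
v (velocity) has dimensions [L T^-1].

Left side: [I T]
Right side: [I L^-2 M^-2 T^5]

The two sides have different dimensions, so the equation is NOT dimensionally consistent.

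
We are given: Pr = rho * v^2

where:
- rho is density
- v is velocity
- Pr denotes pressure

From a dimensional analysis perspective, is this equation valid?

Yes

rho (density) has dimensions [L^-3 M].
v (velocity) has dimensions [L T^-1].
Pr (pressure) has dimensions [L^-1 M T^-2].

Left side: [L^-1 M T^-2]
Right side: [L^-1 M T^-2]

Both sides have the same dimensions, so the equation is dimensionally consistent.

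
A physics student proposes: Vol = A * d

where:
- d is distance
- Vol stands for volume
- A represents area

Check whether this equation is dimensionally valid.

Yes

d (distance) has dimensions [L].
Vol (volume) has dimensions [L^3].
A (area) has dimensions [L^2].

Left side: [L^3]
Right side: [L^3]

Both sides have the same dimensions, so the equation is dimensionally consistent.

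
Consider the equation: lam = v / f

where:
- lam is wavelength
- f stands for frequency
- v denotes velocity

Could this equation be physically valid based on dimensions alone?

Yes

lam (wavelength) has dimensions [L].
f (frequency) has dimensions [T^-1].
v (velocity) has dimensions [L T^-1].

Left side: [L]
Right side: [L]

Both sides have the same dimensions, so the equation is dimensionally consistent.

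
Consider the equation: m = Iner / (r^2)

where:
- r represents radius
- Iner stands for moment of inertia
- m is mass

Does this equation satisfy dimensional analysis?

Yes

r (radius) has dimensions [L].
Iner (moment of inertia) has dimensions [L^2 M].
m (mass) has dimensions [M].

Left side: [M]
Right side: [M]

Both sides have the same dimensions, so the equation is dimensionally consistent.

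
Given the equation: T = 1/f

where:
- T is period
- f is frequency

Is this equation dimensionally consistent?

Yes

T (period) has dimensions [T].
f (frequency) has dimensions [T^-1].

Left side: [T]
Right side: [T]

Both sides have the same dimensions, so the equation is dimensionally consistent.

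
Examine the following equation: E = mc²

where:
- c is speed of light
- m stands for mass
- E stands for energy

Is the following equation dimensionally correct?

Yes

c (speed of light) has dimensions [L T^-1].
m (mass) has dimensions [M].
E (energy) has dimensions [L^2 M T^-2].

Left side: [L^2 M T^-2]
Right side: [L^2 M T^-2]

Both sides have the same dimensions, so the equation is dimensionally consistent.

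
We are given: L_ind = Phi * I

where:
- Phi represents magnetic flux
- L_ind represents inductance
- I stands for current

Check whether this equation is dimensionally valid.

No

Phi (magnetic flux) has dimensions [I^-1 L^2 M T^-2].
L_ind (inductance) has dimensions [I^-2 L^2 M T^-2].
I (current) has dimensions [I].

Left side: [I^-2 L^2 M T^-2]
Right side: [L^2 M T^-2]

The two sides have different dimensions, so the equation is NOT dimensionally consistent.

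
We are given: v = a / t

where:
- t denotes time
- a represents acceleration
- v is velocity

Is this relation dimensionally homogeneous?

No

t (time) has dimensions [T].
a (acceleration) has dimensions [L T^-2].
v (velocity) has dimensions [L T^-1].

Left side: [L T^-1]
Right side: [L T^-3]

The two sides have different dimensions, so the equation is NOT dimensionally consistent.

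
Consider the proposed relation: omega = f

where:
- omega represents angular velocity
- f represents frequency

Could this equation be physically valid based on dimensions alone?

Yes

omega (angular velocity) has dimensions [T^-1].
f (frequency) has dimensions [T^-1].

Left side: [T^-1]
Right side: [T^-1]

Both sides have the same dimensions, so the equation is dimensionally consistent.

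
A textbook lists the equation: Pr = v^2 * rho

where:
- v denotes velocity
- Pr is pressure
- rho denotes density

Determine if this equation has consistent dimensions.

Yes

v (velocity) has dimensions [L T^-1].
Pr (pressure) has dimensions [L^-1 M T^-2].
rho (density) has dimensions [L^-3 M].

Left side: [L^-1 M T^-2]
Right side: [L^-1 M T^-2]

Both sides have the same dimensions, so the equation is dimensionally consistent.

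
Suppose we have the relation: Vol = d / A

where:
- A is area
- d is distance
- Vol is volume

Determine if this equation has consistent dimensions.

No

A (area) has dimensions [L^2].
d (distance) has dimensions [L].
Vol (volume) has dimensions [L^3].

Left side: [L^3]
Right side: [L^-1]

The two sides have different dimensions, so the equation is NOT dimensionally consistent.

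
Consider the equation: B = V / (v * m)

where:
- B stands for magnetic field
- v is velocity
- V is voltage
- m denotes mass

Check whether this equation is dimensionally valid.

No

B (magnetic field) has dimensions [I^-1 M T^-2].
v (velocity) has dimensions [L T^-1].
V (voltage) has dimensions [I^-1 L^2 M T^-3].
m (mass) has dimensions [M].

Left side: [I^-1 M T^-2]
Right side: [I^-1 L T^-2]

The two sides have different dimensions, so the equation is NOT dimensionally consistent.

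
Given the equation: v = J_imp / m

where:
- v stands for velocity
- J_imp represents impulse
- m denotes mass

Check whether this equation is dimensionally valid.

Yes

v (velocity) has dimensions [L T^-1].
J_imp (impulse) has dimensions [L M T^-1].
m (mass) has dimensions [M].

Left side: [L T^-1]
Right side: [L T^-1]

Both sides have the same dimensions, so the equation is dimensionally consistent.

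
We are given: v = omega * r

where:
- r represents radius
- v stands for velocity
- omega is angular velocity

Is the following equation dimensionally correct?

Yes

r (radius) has dimensions [L].
v (velocity) has dimensions [L T^-1].
omega (angular velocity) has dimensions [T^-1].

Left side: [L T^-1]
Right side: [L T^-1]

Both sides have the same dimensions, so the equation is dimensionally consistent.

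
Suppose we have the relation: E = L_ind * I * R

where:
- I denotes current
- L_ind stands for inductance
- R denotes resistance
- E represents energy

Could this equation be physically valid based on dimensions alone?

No

I (current) has dimensions [I].
L_ind (inductance) has dimensions [I^-2 L^2 M T^-2].
R (resistance) has dimensions [I^-2 L^2 M T^-3].
E (energy) has dimensions [L^2 M T^-2].

Left side: [L^2 M T^-2]
Right side: [I^-3 L^4 M^2 T^-5]

The two sides have different dimensions, so the equation is NOT dimensionally consistent.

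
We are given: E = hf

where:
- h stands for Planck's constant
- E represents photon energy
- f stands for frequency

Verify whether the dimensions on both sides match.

Yes

h (Planck's constant) has dimensions [L^2 M T^-1].
E (photon energy) has dimensions [L^2 M T^-2].
f (frequency) has dimensions [T^-1].

Left side: [L^2 M T^-2]
Right side: [L^2 M T^-2]

Both sides have the same dimensions, so the equation is dimensionally consistent.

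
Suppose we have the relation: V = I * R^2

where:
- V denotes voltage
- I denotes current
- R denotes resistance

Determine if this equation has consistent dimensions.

No

V (voltage) has dimensions [I^-1 L^2 M T^-3].
I (current) has dimensions [I].
R (resistance) has dimensions [I^-2 L^2 M T^-3].

Left side: [I^-1 L^2 M T^-3]
Right side: [I^-3 L^4 M^2 T^-6]

The two sides have different dimensions, so the equation is NOT dimensionally consistent.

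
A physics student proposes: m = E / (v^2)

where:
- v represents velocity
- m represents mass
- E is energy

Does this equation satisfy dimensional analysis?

Yes

v (velocity) has dimensions [L T^-1].
m (mass) has dimensions [M].
E (energy) has dimensions [L^2 M T^-2].

Left side: [M]
Right side: [M]

Both sides have the same dimensions, so the equation is dimensionally consistent.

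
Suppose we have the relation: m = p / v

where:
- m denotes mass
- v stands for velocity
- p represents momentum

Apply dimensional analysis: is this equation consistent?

Yes

m (mass) has dimensions [M].
v (velocity) has dimensions [L T^-1].
p (momentum) has dimensions [L M T^-1].

Left side: [M]
Right side: [M]

Both sides have the same dimensions, so the equation is dimensionally consistent.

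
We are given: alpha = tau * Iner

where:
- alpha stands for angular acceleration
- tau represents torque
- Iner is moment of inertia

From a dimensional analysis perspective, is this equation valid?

No

alpha (angular acceleration) has dimensions [T^-2].
tau (torque) has dimensions [L^2 M T^-2].
Iner (moment of inertia) has dimensions [L^2 M].

Left side: [T^-2]
Right side: [L^4 M^2 T^-2]

The two sides have different dimensions, so the equation is NOT dimensionally consistent.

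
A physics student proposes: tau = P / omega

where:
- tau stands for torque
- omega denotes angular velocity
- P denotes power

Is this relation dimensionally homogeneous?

Yes

tau (torque) has dimensions [L^2 M T^-2].
omega (angular velocity) has dimensions [T^-1].
P (power) has dimensions [L^2 M T^-3].

Left side: [L^2 M T^-2]
Right side: [L^2 M T^-2]

Both sides have the same dimensions, so the equation is dimensionally consistent.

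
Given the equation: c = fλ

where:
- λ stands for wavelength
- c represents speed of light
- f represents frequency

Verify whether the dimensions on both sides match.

Yes

λ (wavelength) has dimensions [L].
c (speed of light) has dimensions [L T^-1].
f (frequency) has dimensions [T^-1].

Left side: [L T^-1]
Right side: [L T^-1]

Both sides have the same dimensions, so the equation is dimensionally consistent.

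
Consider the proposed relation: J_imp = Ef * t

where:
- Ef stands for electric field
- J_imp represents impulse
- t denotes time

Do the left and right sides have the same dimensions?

No

Ef (electric field) has dimensions [I^-1 L M T^-3].
J_imp (impulse) has dimensions [L M T^-1].
t (time) has dimensions [T].

Left side: [L M T^-1]
Right side: [I^-1 L M T^-2]

The two sides have different dimensions, so the equation is NOT dimensionally consistent.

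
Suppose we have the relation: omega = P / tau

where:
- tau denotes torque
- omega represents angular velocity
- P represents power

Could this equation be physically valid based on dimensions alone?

Yes

tau (torque) has dimensions [L^2 M T^-2].
omega (angular velocity) has dimensions [T^-1].
P (power) has dimensions [L^2 M T^-3].

Left side: [T^-1]
Right side: [T^-1]

Both sides have the same dimensions, so the equation is dimensionally consistent.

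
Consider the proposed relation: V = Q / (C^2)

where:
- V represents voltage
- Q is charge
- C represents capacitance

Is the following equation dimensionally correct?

No

V (voltage) has dimensions [I^-1 L^2 M T^-3].
Q (charge) has dimensions [I T].
C (capacitance) has dimensions [I^2 L^-2 M^-1 T^4].

Left side: [I^-1 L^2 M T^-3]
Right side: [I^-3 L^4 M^2 T^-7]

The two sides have different dimensions, so the equation is NOT dimensionally consistent.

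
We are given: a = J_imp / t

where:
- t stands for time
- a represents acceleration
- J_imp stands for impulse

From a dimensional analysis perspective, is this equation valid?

No

t (time) has dimensions [T].
a (acceleration) has dimensions [L T^-2].
J_imp (impulse) has dimensions [L M T^-1].

Left side: [L T^-2]
Right side: [L M T^-2]

The two sides have different dimensions, so the equation is NOT dimensionally consistent.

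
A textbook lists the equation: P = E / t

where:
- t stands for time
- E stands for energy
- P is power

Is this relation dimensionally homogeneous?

Yes

t (time) has dimensions [T].
E (energy) has dimensions [L^2 M T^-2].
P (power) has dimensions [L^2 M T^-3].

Left side: [L^2 M T^-3]
Right side: [L^2 M T^-3]

Both sides have the same dimensions, so the equation is dimensionally consistent.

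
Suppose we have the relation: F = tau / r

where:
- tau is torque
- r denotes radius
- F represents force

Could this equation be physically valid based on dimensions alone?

Yes

tau (torque) has dimensions [L^2 M T^-2].
r (radius) has dimensions [L].
F (force) has dimensions [L M T^-2].

Left side: [L M T^-2]
Right side: [L M T^-2]

Both sides have the same dimensions, so the equation is dimensionally consistent.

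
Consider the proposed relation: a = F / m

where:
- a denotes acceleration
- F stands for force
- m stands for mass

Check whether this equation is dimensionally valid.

Yes

a (acceleration) has dimensions [L T^-2].
F (force) has dimensions [L M T^-2].
m (mass) has dimensions [M].

Left side: [L T^-2]
Right side: [L T^-2]

Both sides have the same dimensions, so the equation is dimensionally consistent.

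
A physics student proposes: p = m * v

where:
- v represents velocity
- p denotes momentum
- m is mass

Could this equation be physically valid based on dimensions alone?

Yes

v (velocity) has dimensions [L T^-1].
p (momentum) has dimensions [L M T^-1].
m (mass) has dimensions [M].

Left side: [L M T^-1]
Right side: [L M T^-1]

Both sides have the same dimensions, so the equation is dimensionally consistent.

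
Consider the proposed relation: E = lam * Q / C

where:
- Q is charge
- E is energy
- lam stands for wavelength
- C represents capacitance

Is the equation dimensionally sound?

No

Q (charge) has dimensions [I T].
E (energy) has dimensions [L^2 M T^-2].
lam (wavelength) has dimensions [L].
C (capacitance) has dimensions [I^2 L^-2 M^-1 T^4].

Left side: [L^2 M T^-2]
Right side: [I^-1 L^3 M T^-3]

The two sides have different dimensions, so the equation is NOT dimensionally consistent.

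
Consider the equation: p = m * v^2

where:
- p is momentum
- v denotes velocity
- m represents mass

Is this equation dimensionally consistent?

No

p (momentum) has dimensions [L M T^-1].
v (velocity) has dimensions [L T^-1].
m (mass) has dimensions [M].

Left side: [L M T^-1]
Right side: [L^2 M T^-2]

The two sides have different dimensions, so the equation is NOT dimensionally consistent.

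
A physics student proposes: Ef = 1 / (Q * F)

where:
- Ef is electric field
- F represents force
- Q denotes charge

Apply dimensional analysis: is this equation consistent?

No

Ef (electric field) has dimensions [I^-1 L M T^-3].
F (force) has dimensions [L M T^-2].
Q (charge) has dimensions [I T].

Left side: [I^-1 L M T^-3]
Right side: [I^-1 L^-1 M^-1 T]

The two sides have different dimensions, so the equation is NOT dimensionally consistent.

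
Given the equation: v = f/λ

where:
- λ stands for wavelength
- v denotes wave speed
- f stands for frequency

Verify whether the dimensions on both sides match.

No

λ (wavelength) has dimensions [L].
v (wave speed) has dimensions [L T^-1].
f (frequency) has dimensions [T^-1].

Left side: [L T^-1]
Right side: [L^-1 T^-1]

The two sides have different dimensions, so the equation is NOT dimensionally consistent.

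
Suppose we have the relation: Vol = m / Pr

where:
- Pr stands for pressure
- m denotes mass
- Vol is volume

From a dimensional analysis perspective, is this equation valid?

No

Pr (pressure) has dimensions [L^-1 M T^-2].
m (mass) has dimensions [M].
Vol (volume) has dimensions [L^3].

Left side: [L^3]
Right side: [L T^2]

The two sides have different dimensions, so the equation is NOT dimensionally consistent.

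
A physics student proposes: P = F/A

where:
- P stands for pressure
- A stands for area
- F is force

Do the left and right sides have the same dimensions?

Yes

P (pressure) has dimensions [L^-1 M T^-2].
A (area) has dimensions [L^2].
F (force) has dimensions [L M T^-2].

Left side: [L^-1 M T^-2]
Right side: [L^-1 M T^-2]

Both sides have the same dimensions, so the equation is dimensionally consistent.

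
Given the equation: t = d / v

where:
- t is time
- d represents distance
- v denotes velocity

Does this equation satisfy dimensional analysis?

Yes

t (time) has dimensions [T].
d (distance) has dimensions [L].
v (velocity) has dimensions [L T^-1].

Left side: [T]
Right side: [T]

Both sides have the same dimensions, so the equation is dimensionally consistent.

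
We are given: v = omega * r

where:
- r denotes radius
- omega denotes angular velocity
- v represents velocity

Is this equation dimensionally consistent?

Yes

r (radius) has dimensions [L].
omega (angular velocity) has dimensions [T^-1].
v (velocity) has dimensions [L T^-1].

Left side: [L T^-1]
Right side: [L T^-1]

Both sides have the same dimensions, so the equation is dimensionally consistent.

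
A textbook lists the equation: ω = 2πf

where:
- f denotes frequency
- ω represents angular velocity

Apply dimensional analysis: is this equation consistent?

Yes

f (frequency) has dimensions [T^-1].
ω (angular velocity) has dimensions [T^-1].

Left side: [T^-1]
Right side: [T^-1]

Both sides have the same dimensions, so the equation is dimensionally consistent.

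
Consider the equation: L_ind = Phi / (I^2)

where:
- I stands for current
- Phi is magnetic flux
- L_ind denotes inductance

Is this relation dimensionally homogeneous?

No

I (current) has dimensions [I].
Phi (magnetic flux) has dimensions [I^-1 L^2 M T^-2].
L_ind (inductance) has dimensions [I^-2 L^2 M T^-2].

Left side: [I^-2 L^2 M T^-2]
Right side: [I^-3 L^2 M T^-2]

The two sides have different dimensions, so the equation is NOT dimensionally consistent.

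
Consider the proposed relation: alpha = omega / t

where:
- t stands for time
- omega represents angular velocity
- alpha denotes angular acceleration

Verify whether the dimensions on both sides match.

Yes

t (time) has dimensions [T].
omega (angular velocity) has dimensions [T^-1].
alpha (angular acceleration) has dimensions [T^-2].

Left side: [T^-2]
Right side: [T^-2]

Both sides have the same dimensions, so the equation is dimensionally consistent.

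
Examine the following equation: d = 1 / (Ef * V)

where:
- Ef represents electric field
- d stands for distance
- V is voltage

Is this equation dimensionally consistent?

No

Ef (electric field) has dimensions [I^-1 L M T^-3].
d (distance) has dimensions [L].
V (voltage) has dimensions [I^-1 L^2 M T^-3].

Left side: [L]
Right side: [I^2 L^-3 M^-2 T^6]

The two sides have different dimensions, so the equation is NOT dimensionally consistent.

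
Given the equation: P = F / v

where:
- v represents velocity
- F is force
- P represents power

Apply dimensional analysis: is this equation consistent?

No

v (velocity) has dimensions [L T^-1].
F (force) has dimensions [L M T^-2].
P (power) has dimensions [L^2 M T^-3].

Left side: [L^2 M T^-3]
Right side: [M T^-1]

The two sides have different dimensions, so the equation is NOT dimensionally consistent.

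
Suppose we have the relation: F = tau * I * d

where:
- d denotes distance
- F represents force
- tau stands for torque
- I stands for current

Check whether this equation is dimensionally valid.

No

d (distance) has dimensions [L].
F (force) has dimensions [L M T^-2].
tau (torque) has dimensions [L^2 M T^-2].
I (current) has dimensions [I].

Left side: [L M T^-2]
Right side: [I L^3 M T^-2]

The two sides have different dimensions, so the equation is NOT dimensionally consistent.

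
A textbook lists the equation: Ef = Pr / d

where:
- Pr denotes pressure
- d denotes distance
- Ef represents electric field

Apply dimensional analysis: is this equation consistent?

No

Pr (pressure) has dimensions [L^-1 M T^-2].
d (distance) has dimensions [L].
Ef (electric field) has dimensions [I^-1 L M T^-3].

Left side: [I^-1 L M T^-3]
Right side: [L^-2 M T^-2]

The two sides have different dimensions, so the equation is NOT dimensionally consistent.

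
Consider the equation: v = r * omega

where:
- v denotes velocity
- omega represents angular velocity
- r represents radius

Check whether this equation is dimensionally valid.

Yes

v (velocity) has dimensions [L T^-1].
omega (angular velocity) has dimensions [T^-1].
r (radius) has dimensions [L].

Left side: [L T^-1]
Right side: [L T^-1]

Both sides have the same dimensions, so the equation is dimensionally consistent.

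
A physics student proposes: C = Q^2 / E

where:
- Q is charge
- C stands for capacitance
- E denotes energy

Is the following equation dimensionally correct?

Yes

Q (charge) has dimensions [I T].
C (capacitance) has dimensions [I^2 L^-2 M^-1 T^4].
E (energy) has dimensions [L^2 M T^-2].

Left side: [I^2 L^-2 M^-1 T^4]
Right side: [I^2 L^-2 M^-1 T^4]

Both sides have the same dimensions, so the equation is dimensionally consistent.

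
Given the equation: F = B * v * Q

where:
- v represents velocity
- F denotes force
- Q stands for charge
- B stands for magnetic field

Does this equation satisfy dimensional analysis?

Yes

v (velocity) has dimensions [L T^-1].
F (force) has dimensions [L M T^-2].
Q (charge) has dimensions [I T].
B (magnetic field) has dimensions [I^-1 M T^-2].

Left side: [L M T^-2]
Right side: [L M T^-2]

Both sides have the same dimensions, so the equation is dimensionally consistent.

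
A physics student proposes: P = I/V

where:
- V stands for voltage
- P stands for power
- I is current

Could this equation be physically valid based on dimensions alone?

No

V (voltage) has dimensions [I^-1 L^2 M T^-3].
P (power) has dimensions [L^2 M T^-3].
I (current) has dimensions [I].

Left side: [L^2 M T^-3]
Right side: [I^2 L^-2 M^-1 T^3]

The two sides have different dimensions, so the equation is NOT dimensionally consistent.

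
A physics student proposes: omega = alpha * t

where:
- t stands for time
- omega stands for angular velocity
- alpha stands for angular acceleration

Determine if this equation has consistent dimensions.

Yes

t (time) has dimensions [T].
omega (angular velocity) has dimensions [T^-1].
alpha (angular acceleration) has dimensions [T^-2].

Left side: [T^-1]
Right side: [T^-1]

Both sides have the same dimensions, so the equation is dimensionally consistent.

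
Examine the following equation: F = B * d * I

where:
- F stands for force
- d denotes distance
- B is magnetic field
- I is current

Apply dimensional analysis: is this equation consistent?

Yes

F (force) has dimensions [L M T^-2].
d (distance) has dimensions [L].
B (magnetic field) has dimensions [I^-1 M T^-2].
I (current) has dimensions [I].

Left side: [L M T^-2]
Right side: [L M T^-2]

Both sides have the same dimensions, so the equation is dimensionally consistent.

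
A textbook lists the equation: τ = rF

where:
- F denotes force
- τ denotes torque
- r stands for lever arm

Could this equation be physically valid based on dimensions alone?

Yes

F (force) has dimensions [L M T^-2].
τ (torque) has dimensions [L^2 M T^-2].
r (lever arm) has dimensions [L].

Left side: [L^2 M T^-2]
Right side: [L^2 M T^-2]

Both sides have the same dimensions, so the equation is dimensionally consistent.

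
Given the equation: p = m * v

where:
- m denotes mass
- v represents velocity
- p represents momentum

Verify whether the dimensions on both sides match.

Yes

m (mass) has dimensions [M].
v (velocity) has dimensions [L T^-1].
p (momentum) has dimensions [L M T^-1].

Left side: [L M T^-1]
Right side: [L M T^-1]

Both sides have the same dimensions, so the equation is dimensionally consistent.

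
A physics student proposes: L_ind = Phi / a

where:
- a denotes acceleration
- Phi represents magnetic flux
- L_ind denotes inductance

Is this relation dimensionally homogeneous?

No

a (acceleration) has dimensions [L T^-2].
Phi (magnetic flux) has dimensions [I^-1 L^2 M T^-2].
L_ind (inductance) has dimensions [I^-2 L^2 M T^-2].

Left side: [I^-2 L^2 M T^-2]
Right side: [I^-1 L M]

The two sides have different dimensions, so the equation is NOT dimensionally consistent.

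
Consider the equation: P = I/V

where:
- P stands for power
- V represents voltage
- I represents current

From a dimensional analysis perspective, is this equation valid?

No

P (power) has dimensions [L^2 M T^-3].
V (voltage) has dimensions [I^-1 L^2 M T^-3].
I (current) has dimensions [I].

Left side: [L^2 M T^-3]
Right side: [I^2 L^-2 M^-1 T^3]

The two sides have different dimensions, so the equation is NOT dimensionally consistent.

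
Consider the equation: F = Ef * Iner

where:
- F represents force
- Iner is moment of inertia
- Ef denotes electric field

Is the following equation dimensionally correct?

No

F (force) has dimensions [L M T^-2].
Iner (moment of inertia) has dimensions [L^2 M].
Ef (electric field) has dimensions [I^-1 L M T^-3].

Left side: [L M T^-2]
Right side: [I^-1 L^3 M^2 T^-3]

The two sides have different dimensions, so the equation is NOT dimensionally consistent.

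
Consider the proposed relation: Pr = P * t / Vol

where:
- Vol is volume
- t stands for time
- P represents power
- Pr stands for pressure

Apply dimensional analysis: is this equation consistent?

Yes

Vol (volume) has dimensions [L^3].
t (time) has dimensions [T].
P (power) has dimensions [L^2 M T^-3].
Pr (pressure) has dimensions [L^-1 M T^-2].

Left side: [L^-1 M T^-2]
Right side: [L^-1 M T^-2]

Both sides have the same dimensions, so the equation is dimensionally consistent.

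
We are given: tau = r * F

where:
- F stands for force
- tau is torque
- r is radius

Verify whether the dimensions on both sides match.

Yes

F (force) has dimensions [L M T^-2].
tau (torque) has dimensions [L^2 M T^-2].
r (radius) has dimensions [L].

Left side: [L^2 M T^-2]
Right side: [L^2 M T^-2]

Both sides have the same dimensions, so the equation is dimensionally consistent.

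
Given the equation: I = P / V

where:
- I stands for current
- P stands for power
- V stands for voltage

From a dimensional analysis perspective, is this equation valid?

Yes

I (current) has dimensions [I].
P (power) has dimensions [L^2 M T^-3].
V (voltage) has dimensions [I^-1 L^2 M T^-3].

Left side: [I]
Right side: [I]

Both sides have the same dimensions, so the equation is dimensionally consistent.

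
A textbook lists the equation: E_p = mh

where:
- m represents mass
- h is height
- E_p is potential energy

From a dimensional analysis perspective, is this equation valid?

No

m (mass) has dimensions [M].
h (height) has dimensions [L].
E_p (potential energy) has dimensions [L^2 M T^-2].

Left side: [L^2 M T^-2]
Right side: [L M]

The two sides have different dimensions, so the equation is NOT dimensionally consistent.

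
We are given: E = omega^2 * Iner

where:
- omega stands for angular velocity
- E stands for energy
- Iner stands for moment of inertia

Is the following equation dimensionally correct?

Yes

omega (angular velocity) has dimensions [T^-1].
E (energy) has dimensions [L^2 M T^-2].
Iner (moment of inertia) has dimensions [L^2 M].

Left side: [L^2 M T^-2]
Right side: [L^2 M T^-2]

Both sides have the same dimensions, so the equation is dimensionally consistent.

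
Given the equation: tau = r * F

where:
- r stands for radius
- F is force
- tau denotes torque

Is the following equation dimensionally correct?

Yes

r (radius) has dimensions [L].
F (force) has dimensions [L M T^-2].
tau (torque) has dimensions [L^2 M T^-2].

Left side: [L^2 M T^-2]
Right side: [L^2 M T^-2]

Both sides have the same dimensions, so the equation is dimensionally consistent.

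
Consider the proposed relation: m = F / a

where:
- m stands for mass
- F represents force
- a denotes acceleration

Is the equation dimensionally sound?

Yes

m (mass) has dimensions [M].
F (force) has dimensions [L M T^-2].
a (acceleration) has dimensions [L T^-2].

Left side: [M]
Right side: [M]

Both sides have the same dimensions, so the equation is dimensionally consistent.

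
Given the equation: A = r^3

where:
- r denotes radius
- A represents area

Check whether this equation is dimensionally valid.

No

r (radius) has dimensions [L].
A (area) has dimensions [L^2].

Left side: [L^2]
Right side: [L^3]

The two sides have different dimensions, so the equation is NOT dimensionally consistent.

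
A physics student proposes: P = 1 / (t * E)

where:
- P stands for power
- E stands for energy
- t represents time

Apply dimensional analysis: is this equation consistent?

No

P (power) has dimensions [L^2 M T^-3].
E (energy) has dimensions [L^2 M T^-2].
t (time) has dimensions [T].

Left side: [L^2 M T^-3]
Right side: [L^-2 M^-1 T]

The two sides have different dimensions, so the equation is NOT dimensionally consistent.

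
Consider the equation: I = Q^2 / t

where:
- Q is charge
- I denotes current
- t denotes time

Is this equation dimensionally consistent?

No

Q (charge) has dimensions [I T].
I (current) has dimensions [I].
t (time) has dimensions [T].

Left side: [I]
Right side: [I^2 T]

The two sides have different dimensions, so the equation is NOT dimensionally consistent.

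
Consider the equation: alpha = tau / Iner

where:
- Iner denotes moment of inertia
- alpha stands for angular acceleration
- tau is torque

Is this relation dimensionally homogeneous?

Yes

Iner (moment of inertia) has dimensions [L^2 M].
alpha (angular acceleration) has dimensions [T^-2].
tau (torque) has dimensions [L^2 M T^-2].

Left side: [T^-2]
Right side: [T^-2]

Both sides have the same dimensions, so the equation is dimensionally consistent.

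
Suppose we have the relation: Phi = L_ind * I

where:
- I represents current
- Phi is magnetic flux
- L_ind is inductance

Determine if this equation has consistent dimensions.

Yes

I (current) has dimensions [I].
Phi (magnetic flux) has dimensions [I^-1 L^2 M T^-2].
L_ind (inductance) has dimensions [I^-2 L^2 M T^-2].

Left side: [I^-1 L^2 M T^-2]
Right side: [I^-1 L^2 M T^-2]

Both sides have the same dimensions, so the equation is dimensionally consistent.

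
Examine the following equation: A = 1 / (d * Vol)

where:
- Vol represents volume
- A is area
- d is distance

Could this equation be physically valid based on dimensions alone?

No

Vol (volume) has dimensions [L^3].
A (area) has dimensions [L^2].
d (distance) has dimensions [L].

Left side: [L^2]
Right side: [L^-4]

The two sides have different dimensions, so the equation is NOT dimensionally consistent.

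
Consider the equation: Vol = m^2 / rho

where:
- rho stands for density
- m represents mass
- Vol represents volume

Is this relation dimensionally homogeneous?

No

rho (density) has dimensions [L^-3 M].
m (mass) has dimensions [M].
Vol (volume) has dimensions [L^3].

Left side: [L^3]
Right side: [L^3 M]

The two sides have different dimensions, so the equation is NOT dimensionally consistent.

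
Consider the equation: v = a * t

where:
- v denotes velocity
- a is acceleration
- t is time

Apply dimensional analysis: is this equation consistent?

Yes

v (velocity) has dimensions [L T^-1].
a (acceleration) has dimensions [L T^-2].
t (time) has dimensions [T].

Left side: [L T^-1]
Right side: [L T^-1]

Both sides have the same dimensions, so the equation is dimensionally consistent.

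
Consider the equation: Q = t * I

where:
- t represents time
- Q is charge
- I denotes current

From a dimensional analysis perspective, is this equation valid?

Yes

t (time) has dimensions [T].
Q (charge) has dimensions [I T].
I (current) has dimensions [I].

Left side: [I T]
Right side: [I T]

Both sides have the same dimensions, so the equation is dimensionally consistent.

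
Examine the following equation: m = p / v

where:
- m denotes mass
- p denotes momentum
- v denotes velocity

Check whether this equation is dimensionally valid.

Yes

m (mass) has dimensions [M].
p (momentum) has dimensions [L M T^-1].
v (velocity) has dimensions [L T^-1].

Left side: [M]
Right side: [M]

Both sides have the same dimensions, so the equation is dimensionally consistent.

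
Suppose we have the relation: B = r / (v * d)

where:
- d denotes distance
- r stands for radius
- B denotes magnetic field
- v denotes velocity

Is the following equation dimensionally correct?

No

d (distance) has dimensions [L].
r (radius) has dimensions [L].
B (magnetic field) has dimensions [I^-1 M T^-2].
v (velocity) has dimensions [L T^-1].

Left side: [I^-1 M T^-2]
Right side: [L^-1 T]

The two sides have different dimensions, so the equation is NOT dimensionally consistent.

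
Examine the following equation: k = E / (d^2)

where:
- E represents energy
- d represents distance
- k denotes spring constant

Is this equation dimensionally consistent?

Yes

E (energy) has dimensions [L^2 M T^-2].
d (distance) has dimensions [L].
k (spring constant) has dimensions [M T^-2].

Left side: [M T^-2]
Right side: [M T^-2]

Both sides have the same dimensions, so the equation is dimensionally consistent.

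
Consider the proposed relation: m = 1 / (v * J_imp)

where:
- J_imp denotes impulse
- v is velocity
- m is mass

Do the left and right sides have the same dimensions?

No

J_imp (impulse) has dimensions [L M T^-1].
v (velocity) has dimensions [L T^-1].
m (mass) has dimensions [M].

Left side: [M]
Right side: [L^-2 M^-1 T^2]

The two sides have different dimensions, so the equation is NOT dimensionally consistent.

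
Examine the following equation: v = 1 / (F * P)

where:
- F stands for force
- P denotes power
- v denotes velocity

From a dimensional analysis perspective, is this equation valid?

No

F (force) has dimensions [L M T^-2].
P (power) has dimensions [L^2 M T^-3].
v (velocity) has dimensions [L T^-1].

Left side: [L T^-1]
Right side: [L^-3 M^-2 T^5]

The two sides have different dimensions, so the equation is NOT dimensionally consistent.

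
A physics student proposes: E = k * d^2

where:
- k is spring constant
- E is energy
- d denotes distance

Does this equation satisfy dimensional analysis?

Yes

k (spring constant) has dimensions [M T^-2].
E (energy) has dimensions [L^2 M T^-2].
d (distance) has dimensions [L].

Left side: [L^2 M T^-2]
Right side: [L^2 M T^-2]

Both sides have the same dimensions, so the equation is dimensionally consistent.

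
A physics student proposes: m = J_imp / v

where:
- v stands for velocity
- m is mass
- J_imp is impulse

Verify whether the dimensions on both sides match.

Yes

v (velocity) has dimensions [L T^-1].
m (mass) has dimensions [M].
J_imp (impulse) has dimensions [L M T^-1].

Left side: [M]
Right side: [M]

Both sides have the same dimensions, so the equation is dimensionally consistent.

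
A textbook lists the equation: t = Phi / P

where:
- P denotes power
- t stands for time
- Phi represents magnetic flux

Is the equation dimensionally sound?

No

P (power) has dimensions [L^2 M T^-3].
t (time) has dimensions [T].
Phi (magnetic flux) has dimensions [I^-1 L^2 M T^-2].

Left side: [T]
Right side: [I^-1 T]

The two sides have different dimensions, so the equation is NOT dimensionally consistent.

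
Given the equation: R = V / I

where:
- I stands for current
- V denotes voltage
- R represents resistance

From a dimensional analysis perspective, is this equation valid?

Yes

I (current) has dimensions [I].
V (voltage) has dimensions [I^-1 L^2 M T^-3].
R (resistance) has dimensions [I^-2 L^2 M T^-3].

Left side: [I^-2 L^2 M T^-3]
Right side: [I^-2 L^2 M T^-3]

Both sides have the same dimensions, so the equation is dimensionally consistent.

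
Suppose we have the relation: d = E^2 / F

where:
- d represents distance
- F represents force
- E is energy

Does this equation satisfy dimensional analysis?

No

d (distance) has dimensions [L].
F (force) has dimensions [L M T^-2].
E (energy) has dimensions [L^2 M T^-2].

Left side: [L]
Right side: [L^3 M T^-2]

The two sides have different dimensions, so the equation is NOT dimensionally consistent.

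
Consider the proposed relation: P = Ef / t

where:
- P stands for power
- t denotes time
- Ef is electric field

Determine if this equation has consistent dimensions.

No

P (power) has dimensions [L^2 M T^-3].
t (time) has dimensions [T].
Ef (electric field) has dimensions [I^-1 L M T^-3].

Left side: [L^2 M T^-3]
Right side: [I^-1 L M T^-4]

The two sides have different dimensions, so the equation is NOT dimensionally consistent.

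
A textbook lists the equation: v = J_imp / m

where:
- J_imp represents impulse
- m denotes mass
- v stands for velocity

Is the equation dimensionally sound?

Yes

J_imp (impulse) has dimensions [L M T^-1].
m (mass) has dimensions [M].
v (velocity) has dimensions [L T^-1].

Left side: [L T^-1]
Right side: [L T^-1]

Both sides have the same dimensions, so the equation is dimensionally consistent.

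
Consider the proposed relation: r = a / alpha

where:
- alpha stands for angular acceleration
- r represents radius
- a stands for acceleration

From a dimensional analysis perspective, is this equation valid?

Yes

alpha (angular acceleration) has dimensions [T^-2].
r (radius) has dimensions [L].
a (acceleration) has dimensions [L T^-2].

Left side: [L]
Right side: [L]

Both sides have the same dimensions, so the equation is dimensionally consistent.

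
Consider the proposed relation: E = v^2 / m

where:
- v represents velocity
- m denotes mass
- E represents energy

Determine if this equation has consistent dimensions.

No

v (velocity) has dimensions [L T^-1].
m (mass) has dimensions [M].
E (energy) has dimensions [L^2 M T^-2].

Left side: [L^2 M T^-2]
Right side: [L^2 M^-1 T^-2]

The two sides have different dimensions, so the equation is NOT dimensionally consistent.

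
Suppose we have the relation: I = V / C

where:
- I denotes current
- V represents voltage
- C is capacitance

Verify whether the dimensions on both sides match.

No

I (current) has dimensions [I].
V (voltage) has dimensions [I^-1 L^2 M T^-3].
C (capacitance) has dimensions [I^2 L^-2 M^-1 T^4].

Left side: [I]
Right side: [I^-3 L^4 M^2 T^-7]

The two sides have different dimensions, so the equation is NOT dimensionally consistent.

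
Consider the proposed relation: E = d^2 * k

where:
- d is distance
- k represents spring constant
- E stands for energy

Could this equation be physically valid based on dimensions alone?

Yes

d (distance) has dimensions [L].
k (spring constant) has dimensions [M T^-2].
E (energy) has dimensions [L^2 M T^-2].

Left side: [L^2 M T^-2]
Right side: [L^2 M T^-2]

Both sides have the same dimensions, so the equation is dimensionally consistent.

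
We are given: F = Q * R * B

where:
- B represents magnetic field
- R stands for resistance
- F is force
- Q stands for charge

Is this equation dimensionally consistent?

No

B (magnetic field) has dimensions [I^-1 M T^-2].
R (resistance) has dimensions [I^-2 L^2 M T^-3].
F (force) has dimensions [L M T^-2].
Q (charge) has dimensions [I T].

Left side: [L M T^-2]
Right side: [I^-2 L^2 M^2 T^-4]

The two sides have different dimensions, so the equation is NOT dimensionally consistent.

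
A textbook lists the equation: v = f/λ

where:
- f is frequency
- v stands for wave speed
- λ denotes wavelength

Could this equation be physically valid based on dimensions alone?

No

f (frequency) has dimensions [T^-1].
v (wave speed) has dimensions [L T^-1].
λ (wavelength) has dimensions [L].

Left side: [L T^-1]
Right side: [L^-1 T^-1]

The two sides have different dimensions, so the equation is NOT dimensionally consistent.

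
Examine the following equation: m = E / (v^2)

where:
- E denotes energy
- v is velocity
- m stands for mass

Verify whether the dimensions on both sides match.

Yes

E (energy) has dimensions [L^2 M T^-2].
v (velocity) has dimensions [L T^-1].
m (mass) has dimensions [M].

Left side: [M]
Right side: [M]

Both sides have the same dimensions, so the equation is dimensionally consistent.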